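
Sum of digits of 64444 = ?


6 + 4 + 4 + 4 + 4 = 22


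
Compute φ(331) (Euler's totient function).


331 = 331
Prime factors: 331
φ(331) = 331 × (1-1/331)
= 331 × 330/331 = 330

φ(331) = 330


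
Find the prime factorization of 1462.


1462 / 2 = 731
731 / 17 = 43
43 / 43 = 1
1462 = 2 × 17 × 43


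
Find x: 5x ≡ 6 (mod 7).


GCD(5, 7) = 1, unique solution
a^(-1) mod 7 = 3
x = 3 * 6 mod 7 = 4

x ≡ 4 (mod 7)


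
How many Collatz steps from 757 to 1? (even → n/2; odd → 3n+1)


757 → 2272 → 1136 → 568 → 284 → 142 → 71 → 214 → 107 → 322 → 161 → 484 → 242 → 121 → 364 → 182 → 91 → 274 → 137 → 412 → 206 → 103 → 310 → 155 → 466 → 233 → 700 → 350 → 175 → 526 → 263 → 790 → 395 → 1186 → 593 → 1780 → 890 → 445 → 1336 → 668 → 334 → 167 → 502 → 251 → 754 → 377 → 1132 → 566 → 283 → 850 → 425 → 1276 → 638 → 319 → 958 → 479 → 1438 → 719 → 2158 → 1079 → 3238 → 1619 → 4858 → 2429 → 7288 → 3644 → 1822 → 911 → 2734 → 1367 → 4102 → 2051 → 6154 → 3077 → 9232 → 4616 → 2308 → 1154 → 577 → 1732 → 866 → 433 → 1300 → 650 → 325 → 976 → 488 → 244 → 122 → 61 → 184 → 92 → 46 → 23 → 70 → 35 → 106 → 53 → 160 → 80 → 40 → 20 → 10 → 5 → 16 → 8 → 4 → 2 → 1
Total steps = 108

108 steps


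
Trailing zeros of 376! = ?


floor(376/5) = 75
floor(376/25) = 15
floor(376/125) = 3
Total = 93

93 trailing zeros


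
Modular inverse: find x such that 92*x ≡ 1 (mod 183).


Use the extended Euclidean algorithm on (183, 92); each row r = 183*s + 92*t:
r=183, s=1, t=0
r=92, s=0, t=1
q=1: r=91, s=1, t=-1   [183*(1) + 92*(-1) = 91]
q=1: r=1, s=-1, t=2   [183*(-1) + 92*(2) = 1]
q=91: r=0, s=92, t=-183   [183*(92) + 92*(-183) = 0]
GCD = 1 with t = 2, so 92*(2) ≡ 1 (mod 183)
Inverse = 2 mod 183 = 2
Check: 92 * 2 = 184 ≡ 1 (mod 183)

92^(-1) ≡ 2 (mod 183)


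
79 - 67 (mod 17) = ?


79 - 67 = 12
12 mod 17 = 12


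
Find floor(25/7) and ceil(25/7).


25/7 = 3.5714
floor = 3
ceil = 4

floor = 3, ceil = 4


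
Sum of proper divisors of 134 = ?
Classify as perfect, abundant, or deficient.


Proper divisors: 1, 2, 67
Sum = 1 + 2 + 67 = 70
70 < 134 → deficient

s(134) = 70 (deficient)


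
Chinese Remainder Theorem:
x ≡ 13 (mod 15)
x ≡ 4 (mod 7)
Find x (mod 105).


M = 15*7 = 105
M1 = M/15 = 7, M2 = M/7 = 15
M1^(-1) mod 15 = 13, M2^(-1) mod 7 = 1
x = 13*7*13 + 4*15*1 = 1243
1243 mod 105 = 88
Check: 88 mod 15 = 13 ✓, 88 mod 7 = 4 ✓

x ≡ 88 (mod 105)


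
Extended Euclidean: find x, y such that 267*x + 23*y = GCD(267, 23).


Tabular extended Euclidean (each row: r = 267*s + 23*t):
r=267, s=1, t=0
r=23, s=0, t=1
q=11: r=14, s=1, t=-11   [267*(1) + 23*(-11) = 14]
q=1: r=9, s=-1, t=12   [267*(-1) + 23*(12) = 9]
q=1: r=5, s=2, t=-23   [267*(2) + 23*(-23) = 5]
q=1: r=4, s=-3, t=35   [267*(-3) + 23*(35) = 4]
q=1: r=1, s=5, t=-58   [267*(5) + 23*(-58) = 1]
q=4: r=0, s=-23, t=267   [267*(-23) + 23*(267) = 0]
GCD = 1; from the row with r=1: x=5, y=-58
Check: 267*(5) + 23*(-58) = 1335 - 1334 = 1

GCD = 1, x = 5, y = -58


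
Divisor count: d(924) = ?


924 = 2^2 × 3^1 × 7^1 × 11^1
d(924) = (2+1) × (1+1) × (1+1) × (1+1) = 24

24 divisors


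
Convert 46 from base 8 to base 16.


46 (base 8) = 38 (decimal)
38 (decimal) = 26 (base 16)


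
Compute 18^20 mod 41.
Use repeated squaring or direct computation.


18^1 mod 41 = 18
18^2 mod 41 = 37
18^3 mod 41 = 10
18^4 mod 41 = 16
18^5 mod 41 = 1
18^6 mod 41 = 18
18^7 mod 41 = 37
18^8 mod 41 = 10
18^9 mod 41 = 16
18^10 mod 41 = 1
18^11 mod 41 = 18
18^12 mod 41 = 37
18^13 mod 41 = 10
18^14 mod 41 = 16
18^15 mod 41 = 1
18^16 mod 41 = 18
18^17 mod 41 = 37
18^18 mod 41 = 10
18^19 mod 41 = 16
18^20 mod 41 = 1


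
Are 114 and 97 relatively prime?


Euclidean algorithm:
114 = 1 * 97 + 17
97 = 5 * 17 + 12
17 = 1 * 12 + 5
12 = 2 * 5 + 2
5 = 2 * 2 + 1
2 = 2 * 1 + 0
GCD(114, 97) = 1

Yes, coprime (GCD = 1)


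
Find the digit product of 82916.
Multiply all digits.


8 × 2 × 9 × 1 × 6 = 864


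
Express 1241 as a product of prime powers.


1241 / 17 = 73
73 / 73 = 1
1241 = 17 × 73


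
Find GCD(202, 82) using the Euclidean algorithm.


202 = 2 * 82 + 38
82 = 2 * 38 + 6
38 = 6 * 6 + 2
6 = 3 * 2 + 0
GCD = 2


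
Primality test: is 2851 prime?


Check divisors up to sqrt(2851) = 53.3948
No divisors found.
2851 is prime.

Yes, 2851 is prime


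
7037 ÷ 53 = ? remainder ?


7037 = 53 * 132 + 41
Check: 6996 + 41 = 7037

q = 132, r = 41


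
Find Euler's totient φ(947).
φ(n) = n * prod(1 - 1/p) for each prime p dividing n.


947 = 947
Prime factors: 947
φ(947) = 947 × (1-1/947)
= 947 × 946/947 = 946

φ(947) = 946


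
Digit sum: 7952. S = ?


7 + 9 + 5 + 2 = 23


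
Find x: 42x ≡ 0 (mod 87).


GCD(42, 87) = 3 divides 0
Divide: 14x ≡ 0 (mod 29)
x ≡ 0 (mod 29)


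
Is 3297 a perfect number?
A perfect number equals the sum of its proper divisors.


Proper divisors of 3297: 1, 3, 7, 21, 157, 471, 1099
Sum = 1 + 3 + 7 + 21 + 157 + 471 + 1099 = 1759

No, 3297 is not perfect (1759 ≠ 3297)


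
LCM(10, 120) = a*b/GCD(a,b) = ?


GCD(10, 120) = 10
LCM = 10*120/10 = 1200/10 = 120

LCM = 120


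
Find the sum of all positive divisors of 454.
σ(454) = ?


Divisors of 454: 1, 2, 227, 454
Sum = 1 + 2 + 227 + 454 = 684

σ(454) = 684


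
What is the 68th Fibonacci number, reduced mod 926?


F(k) mod 926 for k=1..68:
1, 1, 2, 3, 5, 8, 13, 21, 34, 55, 89, 144, 233, 377, 610, 61, 671, 732, 477, 283, 760, 117, 877, 68, 19, 87, 106, 193, 299, 492, 791, 357, 222, 579, 801, 454, 329, 783, 186, 43, 229, 272, 501, 773, 348, 195, 543, 738, 355, 167, 522, 689, 285, 48, 333, 381, 714, 169, 883, 126, 83, 209, 292, 501, 793, 368, 235, 603
F(68) mod 926 = 603


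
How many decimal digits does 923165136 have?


923165136 has 9 digits in base 10
floor(log10(923165136)) + 1 = floor(8.9653) + 1 = 9

9 digits (base 10)


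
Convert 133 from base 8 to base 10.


133 (base 8) = 91 (decimal)
91 (decimal) = 91 (base 10)


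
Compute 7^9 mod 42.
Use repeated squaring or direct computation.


7^1 mod 42 = 7
7^2 mod 42 = 7
7^3 mod 42 = 7
7^4 mod 42 = 7
7^5 mod 42 = 7
7^6 mod 42 = 7
7^7 mod 42 = 7
7^8 mod 42 = 7
7^9 mod 42 = 7


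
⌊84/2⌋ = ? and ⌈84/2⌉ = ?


84/2 = 42.0000
floor = 42
ceil = 42

floor = 42, ceil = 42


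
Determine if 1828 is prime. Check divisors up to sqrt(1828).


1828 / 2 = 914 (exact division)
1828 is NOT prime.

No, 1828 is not prime


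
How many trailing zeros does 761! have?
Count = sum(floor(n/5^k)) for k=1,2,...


floor(761/5) = 152
floor(761/25) = 30
floor(761/125) = 6
floor(761/625) = 1
Total = 189

189 trailing zeros


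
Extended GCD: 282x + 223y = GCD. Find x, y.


Tabular extended Euclidean (each row: r = 282*s + 223*t):
r=282, s=1, t=0
r=223, s=0, t=1
q=1: r=59, s=1, t=-1   [282*(1) + 223*(-1) = 59]
q=3: r=46, s=-3, t=4   [282*(-3) + 223*(4) = 46]
q=1: r=13, s=4, t=-5   [282*(4) + 223*(-5) = 13]
q=3: r=7, s=-15, t=19   [282*(-15) + 223*(19) = 7]
q=1: r=6, s=19, t=-24   [282*(19) + 223*(-24) = 6]
q=1: r=1, s=-34, t=43   [282*(-34) + 223*(43) = 1]
q=6: r=0, s=223, t=-282   [282*(223) + 223*(-282) = 0]
GCD = 1; from the row with r=1: x=-34, y=43
Check: 282*(-34) + 223*(43) = -9588 + 9589 = 1

GCD = 1, x = -34, y = 43


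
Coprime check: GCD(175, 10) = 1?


Euclidean algorithm:
175 = 17 * 10 + 5
10 = 2 * 5 + 0
GCD(175, 10) = 5

No, not coprime (GCD = 5)


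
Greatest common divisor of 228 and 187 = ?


228 = 1 * 187 + 41
187 = 4 * 41 + 23
41 = 1 * 23 + 18
23 = 1 * 18 + 5
18 = 3 * 5 + 3
5 = 1 * 3 + 2
3 = 1 * 2 + 1
2 = 2 * 1 + 0
GCD = 1


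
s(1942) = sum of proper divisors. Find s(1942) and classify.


Proper divisors: 1, 2, 971
Sum = 1 + 2 + 971 = 974
974 < 1942 → deficient

s(1942) = 974 (deficient)


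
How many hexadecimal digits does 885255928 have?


885255928 in base 16 = 34C3EEF8
Number of digits = 8

8 digits (base 16)


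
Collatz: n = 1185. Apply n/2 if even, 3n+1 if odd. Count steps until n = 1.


1185 → 3556 → 1778 → 889 → 2668 → 1334 → 667 → 2002 → 1001 → 3004 → 1502 → 751 → 2254 → 1127 → 3382 → 1691 → 5074 → 2537 → 7612 → 3806 → 1903 → 5710 → 2855 → 8566 → 4283 → 12850 → 6425 → 19276 → 9638 → 4819 → 14458 → 7229 → 21688 → 10844 → 5422 → 2711 → 8134 → 4067 → 12202 → 6101 → 18304 → 9152 → 4576 → 2288 → 1144 → 572 → 286 → 143 → 430 → 215 → 646 → 323 → 970 → 485 → 1456 → 728 → 364 → 182 → 91 → 274 → 137 → 412 → 206 → 103 → 310 → 155 → 466 → 233 → 700 → 350 → 175 → 526 → 263 → 790 → 395 → 1186 → 593 → 1780 → 890 → 445 → 1336 → 668 → 334 → 167 → 502 → 251 → 754 → 377 → 1132 → 566 → 283 → 850 → 425 → 1276 → 638 → 319 → 958 → 479 → 1438 → 719 → 2158 → 1079 → 3238 → 1619 → 4858 → 2429 → 7288 → 3644 → 1822 → 911 → 2734 → 1367 → 4102 → 2051 → 6154 → 3077 → 9232 → 4616 → 2308 → 1154 → 577 → 1732 → 866 → 433 → 1300 → 650 → 325 → 976 → 488 → 244 → 122 → 61 → 184 → 92 → 46 → 23 → 70 → 35 → 106 → 53 → 160 → 80 → 40 → 20 → 10 → 5 → 16 → 8 → 4 → 2 → 1
Total steps = 150

150 steps


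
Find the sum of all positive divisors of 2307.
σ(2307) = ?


Divisors of 2307: 1, 3, 769, 2307
Sum = 1 + 3 + 769 + 2307 = 3080

σ(2307) = 3080


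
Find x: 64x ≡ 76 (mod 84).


GCD(64, 84) = 4 divides 76
Divide: 16x ≡ 19 (mod 21)
x ≡ 13 (mod 21)


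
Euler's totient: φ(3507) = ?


3507 = 3 × 7 × 167
Prime factors: 3, 7, 167
φ(3507) = 3507 × (1-1/3) × (1-1/7) × (1-1/167)
= 3507 × 2/3 × 6/7 × 166/167 = 1992

φ(3507) = 1992


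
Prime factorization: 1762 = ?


1762 / 2 = 881
881 / 881 = 1
1762 = 2 × 881


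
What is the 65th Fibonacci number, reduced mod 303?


F(k) mod 303 for k=1..65:
1, 1, 2, 3, 5, 8, 13, 21, 34, 55, 89, 144, 233, 74, 4, 78, 82, 160, 242, 99, 38, 137, 175, 9, 184, 193, 74, 267, 38, 2, 40, 42, 82, 124, 206, 27, 233, 260, 190, 147, 34, 181, 215, 93, 5, 98, 103, 201, 1, 202, 203, 102, 2, 104, 106, 210, 13, 223, 236, 156, 89, 245, 31, 276, 4
F(65) mod 303 = 4


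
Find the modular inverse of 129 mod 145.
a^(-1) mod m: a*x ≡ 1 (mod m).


Use the extended Euclidean algorithm on (145, 129); each row r = 145*s + 129*t:
r=145, s=1, t=0
r=129, s=0, t=1
q=1: r=16, s=1, t=-1   [145*(1) + 129*(-1) = 16]
q=8: r=1, s=-8, t=9   [145*(-8) + 129*(9) = 1]
q=16: r=0, s=129, t=-145   [145*(129) + 129*(-145) = 0]
GCD = 1 with t = 9, so 129*(9) ≡ 1 (mod 145)
Inverse = 9 mod 145 = 9
Check: 129 * 9 = 1161 ≡ 1 (mod 145)

129^(-1) ≡ 9 (mod 145)


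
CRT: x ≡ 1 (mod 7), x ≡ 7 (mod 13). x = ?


M = 7*13 = 91
M1 = M/7 = 13, M2 = M/13 = 7
M1^(-1) mod 7 = 6, M2^(-1) mod 13 = 2
x = 1*13*6 + 7*7*2 = 176
176 mod 91 = 85
Check: 85 mod 7 = 1 ✓, 85 mod 13 = 7 ✓

x ≡ 85 (mod 91)


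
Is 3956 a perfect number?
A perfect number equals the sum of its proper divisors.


Proper divisors of 3956: 1, 2, 4, 23, 43, 46, 86, 92, 172, 989, 1978
Sum = 1 + 2 + 4 + 23 + 43 + 46 + 86 + 92 + 172 + 989 + 1978 = 3436

No, 3956 is not perfect (3436 ≠ 3956)


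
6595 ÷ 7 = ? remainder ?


6595 = 7 * 942 + 1
Check: 6594 + 1 = 6595

q = 942, r = 1


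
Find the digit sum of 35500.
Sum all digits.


3 + 5 + 5 + 0 + 0 = 13


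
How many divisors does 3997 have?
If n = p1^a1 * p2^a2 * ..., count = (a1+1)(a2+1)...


3997 = 7^1 × 571^1
d(3997) = (1+1) × (1+1) = 4

4 divisors


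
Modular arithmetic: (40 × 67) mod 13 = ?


40 × 67 = 2680
2680 mod 13 = 2


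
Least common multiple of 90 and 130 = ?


GCD(90, 130) = 10
LCM = 90*130/10 = 11700/10 = 1170

LCM = 1170


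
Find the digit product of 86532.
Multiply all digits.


8 × 6 × 5 × 3 × 2 = 1440


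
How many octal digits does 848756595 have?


848756595 in base 8 = 6245577563
Number of digits = 10

10 digits (base 8)


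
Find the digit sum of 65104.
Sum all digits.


6 + 5 + 1 + 0 + 4 = 16


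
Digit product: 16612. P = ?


1 × 6 × 6 × 1 × 2 = 72


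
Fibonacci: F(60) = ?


Sequence: 1, 1, 2, 3, 5, 8, 13, 21, 34, 55, 89, 144, 233, 377, 610, 987, 1597, 2584, 4181, 6765, 10946, 17711, 28657, 46368, 75025, 121393, 196418, 317811, 514229, 832040, 1346269, 2178309, 3524578, 5702887, 9227465, 14930352, 24157817, 39088169, 63245986, 102334155, 165580141, 267914296, 433494437, 701408733, 1134903170, 1836311903, 2971215073, 4807526976, 7778742049, 12586269025, 20365011074, 32951280099, 53316291173, 86267571272, 139583862445, 225851433717, 365435296162, 591286729879, 956722026041, 1548008755920
F(60) = 1548008755920


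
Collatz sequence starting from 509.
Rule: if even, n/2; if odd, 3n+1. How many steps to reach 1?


509 → 1528 → 764 → 382 → 191 → 574 → 287 → 862 → 431 → 1294 → 647 → 1942 → 971 → 2914 → 1457 → 4372 → 2186 → 1093 → 3280 → 1640 → 820 → 410 → 205 → 616 → 308 → 154 → 77 → 232 → 116 → 58 → 29 → 88 → 44 → 22 → 11 → 34 → 17 → 52 → 26 → 13 → 40 → 20 → 10 → 5 → 16 → 8 → 4 → 2 → 1
Total steps = 48

48 steps


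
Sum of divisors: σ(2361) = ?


Divisors of 2361: 1, 3, 787, 2361
Sum = 1 + 3 + 787 + 2361 = 3152

σ(2361) = 3152


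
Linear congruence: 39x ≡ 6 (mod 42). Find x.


GCD(39, 42) = 3 divides 6
Divide: 13x ≡ 2 (mod 14)
x ≡ 12 (mod 14)


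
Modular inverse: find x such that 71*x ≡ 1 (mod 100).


Use the extended Euclidean algorithm on (100, 71); each row r = 100*s + 71*t:
r=100, s=1, t=0
r=71, s=0, t=1
q=1: r=29, s=1, t=-1   [100*(1) + 71*(-1) = 29]
q=2: r=13, s=-2, t=3   [100*(-2) + 71*(3) = 13]
q=2: r=3, s=5, t=-7   [100*(5) + 71*(-7) = 3]
q=4: r=1, s=-22, t=31   [100*(-22) + 71*(31) = 1]
q=3: r=0, s=71, t=-100   [100*(71) + 71*(-100) = 0]
GCD = 1 with t = 31, so 71*(31) ≡ 1 (mod 100)
Inverse = 31 mod 100 = 31
Check: 71 * 31 = 2201 ≡ 1 (mod 100)

71^(-1) ≡ 31 (mod 100)


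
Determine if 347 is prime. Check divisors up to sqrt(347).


Check divisors up to sqrt(347) = 18.6279
No divisors found.
347 is prime.

Yes, 347 is prime


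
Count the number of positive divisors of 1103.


1103 = 1103^1
d(1103) = (1+1) = 2

2 divisors


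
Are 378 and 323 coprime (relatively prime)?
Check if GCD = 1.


Euclidean algorithm:
378 = 1 * 323 + 55
323 = 5 * 55 + 48
55 = 1 * 48 + 7
48 = 6 * 7 + 6
7 = 1 * 6 + 1
6 = 6 * 1 + 0
GCD(378, 323) = 1

Yes, coprime (GCD = 1)


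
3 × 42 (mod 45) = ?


3 × 42 = 126
126 mod 45 = 36


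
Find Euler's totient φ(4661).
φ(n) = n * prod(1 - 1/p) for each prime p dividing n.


4661 = 59 × 79
Prime factors: 59, 79
φ(4661) = 4661 × (1-1/59) × (1-1/79)
= 4661 × 58/59 × 78/79 = 4524

φ(4661) = 4524


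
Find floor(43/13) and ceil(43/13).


43/13 = 3.3077
floor = 3
ceil = 4

floor = 3, ceil = 4


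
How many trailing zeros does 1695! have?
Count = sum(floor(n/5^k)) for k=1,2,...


floor(1695/5) = 339
floor(1695/25) = 67
floor(1695/125) = 13
floor(1695/625) = 2
Total = 421

421 trailing zeros


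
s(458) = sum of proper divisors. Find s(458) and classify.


Proper divisors: 1, 2, 229
Sum = 1 + 2 + 229 = 232
232 < 458 → deficient

s(458) = 232 (deficient)


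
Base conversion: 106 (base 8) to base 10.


106 (base 8) = 70 (decimal)
70 (decimal) = 70 (base 10)


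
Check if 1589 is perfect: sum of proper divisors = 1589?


Proper divisors of 1589: 1, 7, 227
Sum = 1 + 7 + 227 = 235

No, 1589 is not perfect (235 ≠ 1589)


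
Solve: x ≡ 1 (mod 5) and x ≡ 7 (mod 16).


M = 5*16 = 80
M1 = M/5 = 16, M2 = M/16 = 5
M1^(-1) mod 5 = 1, M2^(-1) mod 16 = 13
x = 1*16*1 + 7*5*13 = 471
471 mod 80 = 71
Check: 71 mod 5 = 1 ✓, 71 mod 16 = 7 ✓

x ≡ 71 (mod 80)


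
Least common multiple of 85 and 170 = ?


GCD(85, 170) = 85
LCM = 85*170/85 = 14450/85 = 170

LCM = 170


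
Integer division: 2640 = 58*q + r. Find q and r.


2640 = 58 * 45 + 30
Check: 2610 + 30 = 2640

q = 45, r = 30


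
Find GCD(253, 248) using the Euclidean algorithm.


253 = 1 * 248 + 5
248 = 49 * 5 + 3
5 = 1 * 3 + 2
3 = 1 * 2 + 1
2 = 2 * 1 + 0
GCD = 1


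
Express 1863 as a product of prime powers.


1863 / 3 = 621
621 / 3 = 207
207 / 3 = 69
69 / 3 = 23
23 / 23 = 1
1863 = 3^4 × 23


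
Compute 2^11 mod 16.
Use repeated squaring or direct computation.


2^1 mod 16 = 2
2^2 mod 16 = 4
2^3 mod 16 = 8
2^4 mod 16 = 0
2^5 mod 16 = 0
2^6 mod 16 = 0
2^7 mod 16 = 0
2^8 mod 16 = 0
2^9 mod 16 = 0
2^10 mod 16 = 0
2^11 mod 16 = 0


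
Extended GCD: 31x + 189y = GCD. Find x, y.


Tabular extended Euclidean (each row: r = 31*s + 189*t):
r=31, s=1, t=0
r=189, s=0, t=1
q=0: r=31, s=1, t=0   [31*(1) + 189*(0) = 31]
q=6: r=3, s=-6, t=1   [31*(-6) + 189*(1) = 3]
q=10: r=1, s=61, t=-10   [31*(61) + 189*(-10) = 1]
q=3: r=0, s=-189, t=31   [31*(-189) + 189*(31) = 0]
GCD = 1; from the row with r=1: x=61, y=-10
Check: 31*(61) + 189*(-10) = 1891 - 1890 = 1

GCD = 1, x = 61, y = -10


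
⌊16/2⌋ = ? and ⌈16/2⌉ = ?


16/2 = 8.0000
floor = 8
ceil = 8

floor = 8, ceil = 8


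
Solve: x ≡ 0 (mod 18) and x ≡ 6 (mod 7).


M = 18*7 = 126
M1 = M/18 = 7, M2 = M/7 = 18
M1^(-1) mod 18 = 13, M2^(-1) mod 7 = 2
x = 0*7*13 + 6*18*2 = 216
216 mod 126 = 90
Check: 90 mod 18 = 0 ✓, 90 mod 7 = 6 ✓

x ≡ 90 (mod 126)


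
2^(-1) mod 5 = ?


Use the extended Euclidean algorithm on (5, 2); each row r = 5*s + 2*t:
r=5, s=1, t=0
r=2, s=0, t=1
q=2: r=1, s=1, t=-2   [5*(1) + 2*(-2) = 1]
q=2: r=0, s=-2, t=5   [5*(-2) + 2*(5) = 0]
GCD = 1 with t = -2, so 2*(-2) ≡ 1 (mod 5)
Inverse = -2 mod 5 = 3
Check: 2 * 3 = 6 ≡ 1 (mod 5)

2^(-1) ≡ 3 (mod 5)


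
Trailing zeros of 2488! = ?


floor(2488/5) = 497
floor(2488/25) = 99
floor(2488/125) = 19
floor(2488/625) = 3
Total = 618

618 trailing zeros


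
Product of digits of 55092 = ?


5 × 5 × 0 × 9 × 2 = 0


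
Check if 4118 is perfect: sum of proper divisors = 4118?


Proper divisors of 4118: 1, 2, 29, 58, 71, 142, 2059
Sum = 1 + 2 + 29 + 58 + 71 + 142 + 2059 = 2362

No, 4118 is not perfect (2362 ≠ 4118)


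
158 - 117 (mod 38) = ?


158 - 117 = 41
41 mod 38 = 3


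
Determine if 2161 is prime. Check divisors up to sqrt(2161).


Check divisors up to sqrt(2161) = 46.4866
No divisors found.
2161 is prime.

Yes, 2161 is prime


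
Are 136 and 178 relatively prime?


Euclidean algorithm:
178 = 1 * 136 + 42
136 = 3 * 42 + 10
42 = 4 * 10 + 2
10 = 5 * 2 + 0
GCD(136, 178) = 2

No, not coprime (GCD = 2)


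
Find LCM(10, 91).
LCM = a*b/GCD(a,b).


GCD(10, 91) = 1
LCM = 10*91/1 = 910/1 = 910

LCM = 910


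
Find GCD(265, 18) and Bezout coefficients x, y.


Tabular extended Euclidean (each row: r = 265*s + 18*t):
r=265, s=1, t=0
r=18, s=0, t=1
q=14: r=13, s=1, t=-14   [265*(1) + 18*(-14) = 13]
q=1: r=5, s=-1, t=15   [265*(-1) + 18*(15) = 5]
q=2: r=3, s=3, t=-44   [265*(3) + 18*(-44) = 3]
q=1: r=2, s=-4, t=59   [265*(-4) + 18*(59) = 2]
q=1: r=1, s=7, t=-103   [265*(7) + 18*(-103) = 1]
q=2: r=0, s=-18, t=265   [265*(-18) + 18*(265) = 0]
GCD = 1; from the row with r=1: x=7, y=-103
Check: 265*(7) + 18*(-103) = 1855 - 1854 = 1

GCD = 1, x = 7, y = -103


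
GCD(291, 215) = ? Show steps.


291 = 1 * 215 + 76
215 = 2 * 76 + 63
76 = 1 * 63 + 13
63 = 4 * 13 + 11
13 = 1 * 11 + 2
11 = 5 * 2 + 1
2 = 2 * 1 + 0
GCD = 1


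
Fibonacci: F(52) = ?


Sequence: 1, 1, 2, 3, 5, 8, 13, 21, 34, 55, 89, 144, 233, 377, 610, 987, 1597, 2584, 4181, 6765, 10946, 17711, 28657, 46368, 75025, 121393, 196418, 317811, 514229, 832040, 1346269, 2178309, 3524578, 5702887, 9227465, 14930352, 24157817, 39088169, 63245986, 102334155, 165580141, 267914296, 433494437, 701408733, 1134903170, 1836311903, 2971215073, 4807526976, 7778742049, 12586269025, 20365011074, 32951280099
F(52) = 32951280099


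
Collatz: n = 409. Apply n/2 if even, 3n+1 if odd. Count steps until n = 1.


409 → 1228 → 614 → 307 → 922 → 461 → 1384 → 692 → 346 → 173 → 520 → 260 → 130 → 65 → 196 → 98 → 49 → 148 → 74 → 37 → 112 → 56 → 28 → 14 → 7 → 22 → 11 → 34 → 17 → 52 → 26 → 13 → 40 → 20 → 10 → 5 → 16 → 8 → 4 → 2 → 1
Total steps = 40

40 steps


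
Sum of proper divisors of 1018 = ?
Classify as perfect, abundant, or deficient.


Proper divisors: 1, 2, 509
Sum = 1 + 2 + 509 = 512
512 < 1018 → deficient

s(1018) = 512 (deficient)


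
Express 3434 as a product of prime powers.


3434 / 2 = 1717
1717 / 17 = 101
101 / 101 = 1
3434 = 2 × 17 × 101


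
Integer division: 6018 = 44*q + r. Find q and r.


6018 = 44 * 136 + 34
Check: 5984 + 34 = 6018

q = 136, r = 34


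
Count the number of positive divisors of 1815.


1815 = 3^1 × 5^1 × 11^2
d(1815) = (1+1) × (1+1) × (2+1) = 12

12 divisors


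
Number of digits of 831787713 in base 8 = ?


831787713 in base 8 = 6145011301
Number of digits = 10

10 digits (base 8)


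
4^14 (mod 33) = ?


4^1 mod 33 = 4
4^2 mod 33 = 16
4^3 mod 33 = 31
4^4 mod 33 = 25
4^5 mod 33 = 1
4^6 mod 33 = 4
4^7 mod 33 = 16
4^8 mod 33 = 31
4^9 mod 33 = 25
4^10 mod 33 = 1
4^11 mod 33 = 4
4^12 mod 33 = 16
4^13 mod 33 = 31
4^14 mod 33 = 25


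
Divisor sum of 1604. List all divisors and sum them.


Divisors of 1604: 1, 2, 4, 401, 802, 1604
Sum = 1 + 2 + 4 + 401 + 802 + 1604 = 2814

σ(1604) = 2814


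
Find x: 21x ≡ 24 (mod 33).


GCD(21, 33) = 3 divides 24
Divide: 7x ≡ 8 (mod 11)
x ≡ 9 (mod 11)


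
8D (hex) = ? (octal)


8D (base 16) = 141 (decimal)
141 (decimal) = 215 (base 8)


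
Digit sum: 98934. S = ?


9 + 8 + 9 + 3 + 4 = 33


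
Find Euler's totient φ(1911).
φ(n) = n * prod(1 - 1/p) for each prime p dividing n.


1911 = 3 × 7^2 × 13
Prime factors: 3, 7, 13
φ(1911) = 1911 × (1-1/3) × (1-1/7) × (1-1/13)
= 1911 × 2/3 × 6/7 × 12/13 = 1008

φ(1911) = 1008


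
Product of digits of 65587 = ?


6 × 5 × 5 × 8 × 7 = 8400


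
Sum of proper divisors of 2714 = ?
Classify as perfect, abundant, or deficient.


Proper divisors: 1, 2, 23, 46, 59, 118, 1357
Sum = 1 + 2 + 23 + 46 + 59 + 118 + 1357 = 1606
1606 < 2714 → deficient

s(2714) = 1606 (deficient)


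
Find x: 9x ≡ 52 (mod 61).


GCD(9, 61) = 1, unique solution
a^(-1) mod 61 = 34
x = 34 * 52 mod 61 = 60

x ≡ 60 (mod 61)


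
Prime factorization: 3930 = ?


3930 / 2 = 1965
1965 / 3 = 655
655 / 5 = 131
131 / 131 = 1
3930 = 2 × 3 × 5 × 131


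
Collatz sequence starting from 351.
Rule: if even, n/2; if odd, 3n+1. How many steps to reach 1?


351 → 1054 → 527 → 1582 → 791 → 2374 → 1187 → 3562 → 1781 → 5344 → 2672 → 1336 → 668 → 334 → 167 → 502 → 251 → 754 → 377 → 1132 → 566 → 283 → 850 → 425 → 1276 → 638 → 319 → 958 → 479 → 1438 → 719 → 2158 → 1079 → 3238 → 1619 → 4858 → 2429 → 7288 → 3644 → 1822 → 911 → 2734 → 1367 → 4102 → 2051 → 6154 → 3077 → 9232 → 4616 → 2308 → 1154 → 577 → 1732 → 866 → 433 → 1300 → 650 → 325 → 976 → 488 → 244 → 122 → 61 → 184 → 92 → 46 → 23 → 70 → 35 → 106 → 53 → 160 → 80 → 40 → 20 → 10 → 5 → 16 → 8 → 4 → 2 → 1
Total steps = 81

81 steps


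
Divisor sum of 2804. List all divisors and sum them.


Divisors of 2804: 1, 2, 4, 701, 1402, 2804
Sum = 1 + 2 + 4 + 701 + 1402 + 2804 = 4914

σ(2804) = 4914


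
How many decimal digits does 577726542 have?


577726542 has 9 digits in base 10
floor(log10(577726542)) + 1 = floor(8.7617) + 1 = 9

9 digits (base 10)


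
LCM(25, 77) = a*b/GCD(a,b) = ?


GCD(25, 77) = 1
LCM = 25*77/1 = 1925/1 = 1925

LCM = 1925


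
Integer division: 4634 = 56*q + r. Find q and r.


4634 = 56 * 82 + 42
Check: 4592 + 42 = 4634

q = 82, r = 42


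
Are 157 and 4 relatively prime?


Euclidean algorithm:
157 = 39 * 4 + 1
4 = 4 * 1 + 0
GCD(157, 4) = 1

Yes, coprime (GCD = 1)


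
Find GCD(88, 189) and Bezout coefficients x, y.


Tabular extended Euclidean (each row: r = 88*s + 189*t):
r=88, s=1, t=0
r=189, s=0, t=1
q=0: r=88, s=1, t=0   [88*(1) + 189*(0) = 88]
q=2: r=13, s=-2, t=1   [88*(-2) + 189*(1) = 13]
q=6: r=10, s=13, t=-6   [88*(13) + 189*(-6) = 10]
q=1: r=3, s=-15, t=7   [88*(-15) + 189*(7) = 3]
q=3: r=1, s=58, t=-27   [88*(58) + 189*(-27) = 1]
q=3: r=0, s=-189, t=88   [88*(-189) + 189*(88) = 0]
GCD = 1; from the row with r=1: x=58, y=-27
Check: 88*(58) + 189*(-27) = 5104 - 5103 = 1

GCD = 1, x = 58, y = -27


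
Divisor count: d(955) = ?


955 = 5^1 × 191^1
d(955) = (1+1) × (1+1) = 4

4 divisors


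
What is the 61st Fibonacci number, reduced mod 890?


F(k) mod 890 for k=1..61:
1, 1, 2, 3, 5, 8, 13, 21, 34, 55, 89, 144, 233, 377, 610, 97, 707, 804, 621, 535, 266, 801, 177, 88, 265, 353, 618, 81, 699, 780, 589, 479, 178, 657, 835, 602, 547, 259, 806, 175, 91, 266, 357, 623, 90, 713, 803, 626, 539, 275, 814, 199, 123, 322, 445, 767, 322, 199, 521, 720, 351
F(61) mod 890 = 351


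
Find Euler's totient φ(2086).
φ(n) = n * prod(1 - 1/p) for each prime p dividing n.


2086 = 2 × 7 × 149
Prime factors: 2, 7, 149
φ(2086) = 2086 × (1-1/2) × (1-1/7) × (1-1/149)
= 2086 × 1/2 × 6/7 × 148/149 = 888

φ(2086) = 888


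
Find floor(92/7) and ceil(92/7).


92/7 = 13.1429
floor = 13
ceil = 14

floor = 13, ceil = 14


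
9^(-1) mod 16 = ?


Use the extended Euclidean algorithm on (16, 9); each row r = 16*s + 9*t:
r=16, s=1, t=0
r=9, s=0, t=1
q=1: r=7, s=1, t=-1   [16*(1) + 9*(-1) = 7]
q=1: r=2, s=-1, t=2   [16*(-1) + 9*(2) = 2]
q=3: r=1, s=4, t=-7   [16*(4) + 9*(-7) = 1]
q=2: r=0, s=-9, t=16   [16*(-9) + 9*(16) = 0]
GCD = 1 with t = -7, so 9*(-7) ≡ 1 (mod 16)
Inverse = -7 mod 16 = 9
Check: 9 * 9 = 81 ≡ 1 (mod 16)

9^(-1) ≡ 9 (mod 16)


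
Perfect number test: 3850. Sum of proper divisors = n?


Proper divisors of 3850: 1, 2, 5, 7, 10, 11, 14, 22, 25, 35, 50, 55, 70, 77, 110, 154, 175, 275, 350, 385, 550, 770, 1925
Sum = 1 + 2 + 5 + 7 + 10 + 11 + 14 + 22 + 25 + 35 + 50 + 55 + 70 + 77 + 110 + 154 + 175 + 275 + 350 + 385 + 550 + 770 + 1925 = 5078

No, 3850 is not perfect (5078 ≠ 3850)


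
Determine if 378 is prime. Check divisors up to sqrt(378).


378 / 2 = 189 (exact division)
378 is NOT prime.

No, 378 is not prime


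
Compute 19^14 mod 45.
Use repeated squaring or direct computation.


19^1 mod 45 = 19
19^2 mod 45 = 1
19^3 mod 45 = 19
19^4 mod 45 = 1
19^5 mod 45 = 19
19^6 mod 45 = 1
19^7 mod 45 = 19
19^8 mod 45 = 1
19^9 mod 45 = 19
19^10 mod 45 = 1
19^11 mod 45 = 19
19^12 mod 45 = 1
19^13 mod 45 = 19
19^14 mod 45 = 1


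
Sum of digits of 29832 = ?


2 + 9 + 8 + 3 + 2 = 24


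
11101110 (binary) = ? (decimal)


11101110 (base 2) = 238 (decimal)
238 (decimal) = 238 (base 10)


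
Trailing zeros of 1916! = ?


floor(1916/5) = 383
floor(1916/25) = 76
floor(1916/125) = 15
floor(1916/625) = 3
Total = 477

477 trailing zeros


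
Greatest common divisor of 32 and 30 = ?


32 = 1 * 30 + 2
30 = 15 * 2 + 0
GCD = 2


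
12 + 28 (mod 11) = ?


12 + 28 = 40
40 mod 11 = 7


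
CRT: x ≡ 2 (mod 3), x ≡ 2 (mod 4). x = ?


M = 3*4 = 12
M1 = M/3 = 4, M2 = M/4 = 3
M1^(-1) mod 3 = 1, M2^(-1) mod 4 = 3
x = 2*4*1 + 2*3*3 = 26
26 mod 12 = 2
Check: 2 mod 3 = 2 ✓, 2 mod 4 = 2 ✓

x ≡ 2 (mod 12)


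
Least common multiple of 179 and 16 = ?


GCD(179, 16) = 1
LCM = 179*16/1 = 2864/1 = 2864

LCM = 2864


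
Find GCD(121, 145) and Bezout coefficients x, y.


Tabular extended Euclidean (each row: r = 121*s + 145*t):
r=121, s=1, t=0
r=145, s=0, t=1
q=0: r=121, s=1, t=0   [121*(1) + 145*(0) = 121]
q=1: r=24, s=-1, t=1   [121*(-1) + 145*(1) = 24]
q=5: r=1, s=6, t=-5   [121*(6) + 145*(-5) = 1]
q=24: r=0, s=-145, t=121   [121*(-145) + 145*(121) = 0]
GCD = 1; from the row with r=1: x=6, y=-5
Check: 121*(6) + 145*(-5) = 726 - 725 = 1

GCD = 1, x = 6, y = -5


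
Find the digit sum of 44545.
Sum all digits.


4 + 4 + 5 + 4 + 5 = 22


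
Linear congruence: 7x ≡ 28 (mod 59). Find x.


GCD(7, 59) = 1, unique solution
a^(-1) mod 59 = 17
x = 17 * 28 mod 59 = 4

x ≡ 4 (mod 59)


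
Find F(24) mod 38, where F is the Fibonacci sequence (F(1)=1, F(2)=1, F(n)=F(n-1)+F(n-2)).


F(k) mod 38 for k=1..24:
1, 1, 2, 3, 5, 8, 13, 21, 34, 17, 13, 30, 5, 35, 2, 37, 1, 0, 1, 1, 2, 3, 5, 8
F(24) mod 38 = 8


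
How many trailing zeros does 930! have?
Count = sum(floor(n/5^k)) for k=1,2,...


floor(930/5) = 186
floor(930/25) = 37
floor(930/125) = 7
floor(930/625) = 1
Total = 231

231 trailing zeros


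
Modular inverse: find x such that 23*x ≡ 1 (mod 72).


Use the extended Euclidean algorithm on (72, 23); each row r = 72*s + 23*t:
r=72, s=1, t=0
r=23, s=0, t=1
q=3: r=3, s=1, t=-3   [72*(1) + 23*(-3) = 3]
q=7: r=2, s=-7, t=22   [72*(-7) + 23*(22) = 2]
q=1: r=1, s=8, t=-25   [72*(8) + 23*(-25) = 1]
q=2: r=0, s=-23, t=72   [72*(-23) + 23*(72) = 0]
GCD = 1 with t = -25, so 23*(-25) ≡ 1 (mod 72)
Inverse = -25 mod 72 = 47
Check: 23 * 47 = 1081 ≡ 1 (mod 72)

23^(-1) ≡ 47 (mod 72)


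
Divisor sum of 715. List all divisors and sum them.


Divisors of 715: 1, 5, 11, 13, 55, 65, 143, 715
Sum = 1 + 5 + 11 + 13 + 55 + 65 + 143 + 715 = 1008

σ(715) = 1008


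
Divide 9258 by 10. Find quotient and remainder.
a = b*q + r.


9258 = 10 * 925 + 8
Check: 9250 + 8 = 9258

q = 925, r = 8


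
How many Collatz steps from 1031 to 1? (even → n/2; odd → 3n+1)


1031 → 3094 → 1547 → 4642 → 2321 → 6964 → 3482 → 1741 → 5224 → 2612 → 1306 → 653 → 1960 → 980 → 490 → 245 → 736 → 368 → 184 → 92 → 46 → 23 → 70 → 35 → 106 → 53 → 160 → 80 → 40 → 20 → 10 → 5 → 16 → 8 → 4 → 2 → 1
Total steps = 36

36 steps


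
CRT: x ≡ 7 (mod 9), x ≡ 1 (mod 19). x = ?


M = 9*19 = 171
M1 = M/9 = 19, M2 = M/19 = 9
M1^(-1) mod 9 = 1, M2^(-1) mod 19 = 17
x = 7*19*1 + 1*9*17 = 286
286 mod 171 = 115
Check: 115 mod 9 = 7 ✓, 115 mod 19 = 1 ✓

x ≡ 115 (mod 171)


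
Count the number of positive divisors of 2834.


2834 = 2^1 × 13^1 × 109^1
d(2834) = (1+1) × (1+1) × (1+1) = 8

8 divisors


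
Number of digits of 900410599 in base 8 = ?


900410599 in base 8 = 6552626347
Number of digits = 10

10 digits (base 8)


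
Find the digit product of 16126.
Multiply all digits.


1 × 6 × 1 × 2 × 6 = 72


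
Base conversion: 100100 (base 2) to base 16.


100100 (base 2) = 36 (decimal)
36 (decimal) = 24 (base 16)


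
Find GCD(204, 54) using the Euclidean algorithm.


204 = 3 * 54 + 42
54 = 1 * 42 + 12
42 = 3 * 12 + 6
12 = 2 * 6 + 0
GCD = 6


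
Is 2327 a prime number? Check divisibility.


2327 / 13 = 179 (exact division)
2327 is NOT prime.

No, 2327 is not prime


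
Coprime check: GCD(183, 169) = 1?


Euclidean algorithm:
183 = 1 * 169 + 14
169 = 12 * 14 + 1
14 = 14 * 1 + 0
GCD(183, 169) = 1

Yes, coprime (GCD = 1)


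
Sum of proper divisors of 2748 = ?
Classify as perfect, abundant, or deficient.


Proper divisors: 1, 2, 3, 4, 6, 12, 229, 458, 687, 916, 1374
Sum = 1 + 2 + 3 + 4 + 6 + 12 + 229 + 458 + 687 + 916 + 1374 = 3692
3692 > 2748 → abundant

s(2748) = 3692 (abundant)


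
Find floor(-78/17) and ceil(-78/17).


-78/17 = -4.5882
floor = -5
ceil = -4

floor = -5, ceil = -4


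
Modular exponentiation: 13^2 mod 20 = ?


13^1 mod 20 = 13
13^2 mod 20 = 9


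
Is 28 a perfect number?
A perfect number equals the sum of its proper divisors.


Proper divisors of 28: 1, 2, 4, 7, 14
Sum = 1 + 2 + 4 + 7 + 14 = 28

Yes, 28 is perfect (28 = 28)


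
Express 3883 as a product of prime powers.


3883 / 11 = 353
353 / 353 = 1
3883 = 11 × 353


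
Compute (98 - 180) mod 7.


98 - 180 = -82
-82 mod 7 = 2


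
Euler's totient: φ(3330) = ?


3330 = 2 × 3^2 × 5 × 37
Prime factors: 2, 3, 5, 37
φ(3330) = 3330 × (1-1/2) × (1-1/3) × (1-1/5) × (1-1/37)
= 3330 × 1/2 × 2/3 × 4/5 × 36/37 = 864

φ(3330) = 864


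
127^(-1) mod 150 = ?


Use the extended Euclidean algorithm on (150, 127); each row r = 150*s + 127*t:
r=150, s=1, t=0
r=127, s=0, t=1
q=1: r=23, s=1, t=-1   [150*(1) + 127*(-1) = 23]
q=5: r=12, s=-5, t=6   [150*(-5) + 127*(6) = 12]
q=1: r=11, s=6, t=-7   [150*(6) + 127*(-7) = 11]
q=1: r=1, s=-11, t=13   [150*(-11) + 127*(13) = 1]
q=11: r=0, s=127, t=-150   [150*(127) + 127*(-150) = 0]
GCD = 1 with t = 13, so 127*(13) ≡ 1 (mod 150)
Inverse = 13 mod 150 = 13
Check: 127 * 13 = 1651 ≡ 1 (mod 150)

127^(-1) ≡ 13 (mod 150)


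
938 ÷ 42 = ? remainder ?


938 = 42 * 22 + 14
Check: 924 + 14 = 938

q = 22, r = 14


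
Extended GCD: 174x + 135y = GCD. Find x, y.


Tabular extended Euclidean (each row: r = 174*s + 135*t):
r=174, s=1, t=0
r=135, s=0, t=1
q=1: r=39, s=1, t=-1   [174*(1) + 135*(-1) = 39]
q=3: r=18, s=-3, t=4   [174*(-3) + 135*(4) = 18]
q=2: r=3, s=7, t=-9   [174*(7) + 135*(-9) = 3]
q=6: r=0, s=-45, t=58   [174*(-45) + 135*(58) = 0]
GCD = 3; from the row with r=3: x=7, y=-9
Check: 174*(7) + 135*(-9) = 1218 - 1215 = 3

GCD = 3, x = 7, y = -9


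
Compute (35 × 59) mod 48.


35 × 59 = 2065
2065 mod 48 = 1


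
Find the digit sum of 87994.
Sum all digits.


8 + 7 + 9 + 9 + 4 = 37


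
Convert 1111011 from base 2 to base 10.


1111011 (base 2) = 123 (decimal)
123 (decimal) = 123 (base 10)


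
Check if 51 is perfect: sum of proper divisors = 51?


Proper divisors of 51: 1, 3, 17
Sum = 1 + 3 + 17 = 21

No, 51 is not perfect (21 ≠ 51)


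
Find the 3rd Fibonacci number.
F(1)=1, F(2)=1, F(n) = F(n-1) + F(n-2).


Sequence: 1, 1, 2
F(3) = 2


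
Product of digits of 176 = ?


1 × 7 × 6 = 42


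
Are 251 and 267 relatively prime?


Euclidean algorithm:
267 = 1 * 251 + 16
251 = 15 * 16 + 11
16 = 1 * 11 + 5
11 = 2 * 5 + 1
5 = 5 * 1 + 0
GCD(251, 267) = 1

Yes, coprime (GCD = 1)


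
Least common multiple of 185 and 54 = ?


GCD(185, 54) = 1
LCM = 185*54/1 = 9990/1 = 9990

LCM = 9990


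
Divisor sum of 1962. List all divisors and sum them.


Divisors of 1962: 1, 2, 3, 6, 9, 18, 109, 218, 327, 654, 981, 1962
Sum = 1 + 2 + 3 + 6 + 9 + 18 + 109 + 218 + 327 + 654 + 981 + 1962 = 4290

σ(1962) = 4290


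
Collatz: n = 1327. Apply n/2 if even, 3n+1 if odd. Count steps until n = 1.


1327 → 3982 → 1991 → 5974 → 2987 → 8962 → 4481 → 13444 → 6722 → 3361 → 10084 → 5042 → 2521 → 7564 → 3782 → 1891 → 5674 → 2837 → 8512 → 4256 → 2128 → 1064 → 532 → 266 → 133 → 400 → 200 → 100 → 50 → 25 → 76 → 38 → 19 → 58 → 29 → 88 → 44 → 22 → 11 → 34 → 17 → 52 → 26 → 13 → 40 → 20 → 10 → 5 → 16 → 8 → 4 → 2 → 1
Total steps = 52

52 steps


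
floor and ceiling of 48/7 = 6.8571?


48/7 = 6.8571
floor = 6
ceil = 7

floor = 6, ceil = 7


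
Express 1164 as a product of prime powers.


1164 / 2 = 582
582 / 2 = 291
291 / 3 = 97
97 / 97 = 1
1164 = 2^2 × 3 × 97


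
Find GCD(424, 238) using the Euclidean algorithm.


424 = 1 * 238 + 186
238 = 1 * 186 + 52
186 = 3 * 52 + 30
52 = 1 * 30 + 22
30 = 1 * 22 + 8
22 = 2 * 8 + 6
8 = 1 * 6 + 2
6 = 3 * 2 + 0
GCD = 2


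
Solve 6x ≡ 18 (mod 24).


GCD(6, 24) = 6 divides 18
Divide: 1x ≡ 3 (mod 4)
x ≡ 3 (mod 4)


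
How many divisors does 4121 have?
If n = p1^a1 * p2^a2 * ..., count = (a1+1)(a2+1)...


4121 = 13^1 × 317^1
d(4121) = (1+1) × (1+1) = 4

4 divisors


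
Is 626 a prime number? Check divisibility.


626 / 2 = 313 (exact division)
626 is NOT prime.

No, 626 is not prime


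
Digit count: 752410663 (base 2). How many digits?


752410663 in base 2 = 101100110110001110000000100111
Number of digits = 30

30 digits (base 2)


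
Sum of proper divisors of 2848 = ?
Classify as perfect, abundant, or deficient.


Proper divisors: 1, 2, 4, 8, 16, 32, 89, 178, 356, 712, 1424
Sum = 1 + 2 + 4 + 8 + 16 + 32 + 89 + 178 + 356 + 712 + 1424 = 2822
2822 < 2848 → deficient

s(2848) = 2822 (deficient)


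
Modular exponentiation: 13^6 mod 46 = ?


13^1 mod 46 = 13
13^2 mod 46 = 31
13^3 mod 46 = 35
13^4 mod 46 = 41
13^5 mod 46 = 27
13^6 mod 46 = 29


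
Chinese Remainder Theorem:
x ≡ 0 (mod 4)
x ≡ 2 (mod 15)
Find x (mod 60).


M = 4*15 = 60
M1 = M/4 = 15, M2 = M/15 = 4
M1^(-1) mod 4 = 3, M2^(-1) mod 15 = 4
x = 0*15*3 + 2*4*4 = 32
32 mod 60 = 32
Check: 32 mod 4 = 0 ✓, 32 mod 15 = 2 ✓

x ≡ 32 (mod 60)


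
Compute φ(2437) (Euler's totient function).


2437 = 2437
Prime factors: 2437
φ(2437) = 2437 × (1-1/2437)
= 2437 × 2436/2437 = 2436

φ(2437) = 2436


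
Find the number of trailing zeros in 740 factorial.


floor(740/5) = 148
floor(740/25) = 29
floor(740/125) = 5
floor(740/625) = 1
Total = 183

183 trailing zeros


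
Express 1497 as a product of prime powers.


1497 / 3 = 499
499 / 499 = 1
1497 = 3 × 499


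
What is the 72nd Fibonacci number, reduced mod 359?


F(k) mod 359 for k=1..72:
1, 1, 2, 3, 5, 8, 13, 21, 34, 55, 89, 144, 233, 18, 251, 269, 161, 71, 232, 303, 176, 120, 296, 57, 353, 51, 45, 96, 141, 237, 19, 256, 275, 172, 88, 260, 348, 249, 238, 128, 7, 135, 142, 277, 60, 337, 38, 16, 54, 70, 124, 194, 318, 153, 112, 265, 18, 283, 301, 225, 167, 33, 200, 233, 74, 307, 22, 329, 351, 321, 313, 275
F(72) mod 359 = 275


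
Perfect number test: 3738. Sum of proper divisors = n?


Proper divisors of 3738: 1, 2, 3, 6, 7, 14, 21, 42, 89, 178, 267, 534, 623, 1246, 1869
Sum = 1 + 2 + 3 + 6 + 7 + 14 + 21 + 42 + 89 + 178 + 267 + 534 + 623 + 1246 + 1869 = 4902

No, 3738 is not perfect (4902 ≠ 3738)


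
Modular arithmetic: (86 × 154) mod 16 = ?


86 × 154 = 13244
13244 mod 16 = 12


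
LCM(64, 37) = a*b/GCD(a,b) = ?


GCD(64, 37) = 1
LCM = 64*37/1 = 2368/1 = 2368

LCM = 2368


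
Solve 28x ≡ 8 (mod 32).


GCD(28, 32) = 4 divides 8
Divide: 7x ≡ 2 (mod 8)
x ≡ 6 (mod 8)


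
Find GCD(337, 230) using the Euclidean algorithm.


337 = 1 * 230 + 107
230 = 2 * 107 + 16
107 = 6 * 16 + 11
16 = 1 * 11 + 5
11 = 2 * 5 + 1
5 = 5 * 1 + 0
GCD = 1


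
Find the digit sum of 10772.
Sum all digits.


1 + 0 + 7 + 7 + 2 = 17


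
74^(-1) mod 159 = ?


Use the extended Euclidean algorithm on (159, 74); each row r = 159*s + 74*t:
r=159, s=1, t=0
r=74, s=0, t=1
q=2: r=11, s=1, t=-2   [159*(1) + 74*(-2) = 11]
q=6: r=8, s=-6, t=13   [159*(-6) + 74*(13) = 8]
q=1: r=3, s=7, t=-15   [159*(7) + 74*(-15) = 3]
q=2: r=2, s=-20, t=43   [159*(-20) + 74*(43) = 2]
q=1: r=1, s=27, t=-58   [159*(27) + 74*(-58) = 1]
q=2: r=0, s=-74, t=159   [159*(-74) + 74*(159) = 0]
GCD = 1 with t = -58, so 74*(-58) ≡ 1 (mod 159)
Inverse = -58 mod 159 = 101
Check: 74 * 101 = 7474 ≡ 1 (mod 159)

74^(-1) ≡ 101 (mod 159)


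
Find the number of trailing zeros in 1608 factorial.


floor(1608/5) = 321
floor(1608/25) = 64
floor(1608/125) = 12
floor(1608/625) = 2
Total = 399

399 trailing zeros


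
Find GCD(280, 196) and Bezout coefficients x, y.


Tabular extended Euclidean (each row: r = 280*s + 196*t):
r=280, s=1, t=0
r=196, s=0, t=1
q=1: r=84, s=1, t=-1   [280*(1) + 196*(-1) = 84]
q=2: r=28, s=-2, t=3   [280*(-2) + 196*(3) = 28]
q=3: r=0, s=7, t=-10   [280*(7) + 196*(-10) = 0]
GCD = 28; from the row with r=28: x=-2, y=3
Check: 280*(-2) + 196*(3) = -560 + 588 = 28

GCD = 28, x = -2, y = 3


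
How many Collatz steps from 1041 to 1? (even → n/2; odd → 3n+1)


1041 → 3124 → 1562 → 781 → 2344 → 1172 → 586 → 293 → 880 → 440 → 220 → 110 → 55 → 166 → 83 → 250 → 125 → 376 → 188 → 94 → 47 → 142 → 71 → 214 → 107 → 322 → 161 → 484 → 242 → 121 → 364 → 182 → 91 → 274 → 137 → 412 → 206 → 103 → 310 → 155 → 466 → 233 → 700 → 350 → 175 → 526 → 263 → 790 → 395 → 1186 → 593 → 1780 → 890 → 445 → 1336 → 668 → 334 → 167 → 502 → 251 → 754 → 377 → 1132 → 566 → 283 → 850 → 425 → 1276 → 638 → 319 → 958 → 479 → 1438 → 719 → 2158 → 1079 → 3238 → 1619 → 4858 → 2429 → 7288 → 3644 → 1822 → 911 → 2734 → 1367 → 4102 → 2051 → 6154 → 3077 → 9232 → 4616 → 2308 → 1154 → 577 → 1732 → 866 → 433 → 1300 → 650 → 325 → 976 → 488 → 244 → 122 → 61 → 184 → 92 → 46 → 23 → 70 → 35 → 106 → 53 → 160 → 80 → 40 → 20 → 10 → 5 → 16 → 8 → 4 → 2 → 1
Total steps = 124

124 steps
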